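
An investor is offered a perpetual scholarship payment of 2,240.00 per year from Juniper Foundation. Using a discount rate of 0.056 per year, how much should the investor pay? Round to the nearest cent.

Level perpetuity: PV = C / r = 2,240.00 / 0.056 = 40,000.00

40000.00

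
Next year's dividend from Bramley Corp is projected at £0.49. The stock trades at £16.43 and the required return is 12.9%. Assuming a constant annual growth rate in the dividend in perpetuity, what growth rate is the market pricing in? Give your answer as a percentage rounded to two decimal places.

P = D₁/(r−g) ⇒ g = r − D₁/P = 0.129 − £0.49/£16.43 = 0.099177

9.92%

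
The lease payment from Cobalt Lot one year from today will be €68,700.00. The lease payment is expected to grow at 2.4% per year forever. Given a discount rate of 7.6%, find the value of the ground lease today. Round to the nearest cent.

Growing perpetuity: P = D₁ / (r − g) = €68,700.0000 / (0.076 − 0.024) = €1,321,153.85

€1321153.85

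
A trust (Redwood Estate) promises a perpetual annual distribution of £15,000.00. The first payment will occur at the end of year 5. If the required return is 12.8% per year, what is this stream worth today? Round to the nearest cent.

Value at end of year 4: C / r = £15,000.00 / 0.128 = £117,187.5000
Discount to today: PV = £117,187.5000 / (1 + 0.128)^4 = £117,187.5000 / 1.618961 = £72,384.39

£72384.39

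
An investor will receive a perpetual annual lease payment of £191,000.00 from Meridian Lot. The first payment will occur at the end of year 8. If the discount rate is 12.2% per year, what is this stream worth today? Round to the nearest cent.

£699396.63

Value at end of year 7: C / r = £191,000.00 / 0.122 = £1,565,573.7705
Discount to today: PV = £1,565,573.7705 / (1 + 0.122)^7 = £1,565,573.7705 / 2.238463 = £699,396.63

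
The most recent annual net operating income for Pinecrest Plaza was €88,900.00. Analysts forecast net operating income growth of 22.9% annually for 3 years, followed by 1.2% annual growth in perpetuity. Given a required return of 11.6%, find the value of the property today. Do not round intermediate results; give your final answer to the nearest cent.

€1479793.03

D_1 = 109258.10000
D_2 = 134278.20490
D_3 = 165027.91382
Terminal value at year 3: TV = D_3×(1+g_2)/(r−g_2) = 167008.24879/0.104 = 1605848.54604
P_0 = D_1/(1+r)^1 + D_2/(1+r)^2 + D_3/(1+r)^3 + TV/(1+r)^3
    = 97901.52330 + 107814.49116 + 118731.19143 + 1155345.82428 = 1479793.03016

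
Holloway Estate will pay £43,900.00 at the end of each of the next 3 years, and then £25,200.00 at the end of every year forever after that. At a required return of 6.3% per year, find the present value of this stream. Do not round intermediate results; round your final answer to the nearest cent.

£449709.17

PV of 3-year annuity: £43,900.00 × [1 − (1+0.063)^−3] / 0.063 = 116696.92939
Perpetuity value at year 3: £25,200.00 / 0.063 = 400000.00000
PV of perpetuity: 400000.00000 / (1+0.063)^3 = 333012.24099
Total PV = 116696.92939 + 333012.24099 = 449709.17038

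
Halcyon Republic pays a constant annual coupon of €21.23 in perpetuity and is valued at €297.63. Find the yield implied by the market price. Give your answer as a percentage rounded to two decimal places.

7.13%

P = C/r ⇒ r = C/P = €21.23/€297.63 = 0.071330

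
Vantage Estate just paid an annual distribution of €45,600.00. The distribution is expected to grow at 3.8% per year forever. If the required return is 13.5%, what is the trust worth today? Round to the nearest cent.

D₁ = D₀ × (1 + g) = €45,600.00 × 1.038 = €47,332.8000
Growing perpetuity: P = D₁ / (r − g) = €47,332.8000 / (0.135 − 0.038) = €487,967.01

€487967.01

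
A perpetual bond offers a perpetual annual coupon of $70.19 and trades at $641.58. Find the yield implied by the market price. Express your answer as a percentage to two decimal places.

P = C/r ⇒ r = C/P = $70.19/$641.58 = 0.109402

10.94%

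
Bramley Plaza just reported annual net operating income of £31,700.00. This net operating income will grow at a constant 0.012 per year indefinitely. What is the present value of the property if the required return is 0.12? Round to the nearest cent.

D₁ = D₀ × (1 + g) = £31,700.00 × 1.012 = £32,080.4000
Growing perpetuity: P = D₁ / (r − g) = £32,080.4000 / (0.12 − 0.012) = £297,040.74

£297040.74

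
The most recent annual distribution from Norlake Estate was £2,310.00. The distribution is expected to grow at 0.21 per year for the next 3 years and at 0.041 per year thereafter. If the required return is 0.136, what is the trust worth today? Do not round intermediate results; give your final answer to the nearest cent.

D_1 = 2795.10000
D_2 = 3382.07100
D_3 = 4092.30591
Terminal value at year 3: TV = D_3×(1+g_2)/(r−g_2) = 4260.09045/0.095 = 44843.05739
P_0 = D_1/(1+r)^1 + D_2/(1+r)^2 + D_3/(1+r)^3 + TV/(1+r)^3
    = 2460.47535 + 2620.75280 + 2791.47085 + 30588.64371 = 38461.34271

£38461.34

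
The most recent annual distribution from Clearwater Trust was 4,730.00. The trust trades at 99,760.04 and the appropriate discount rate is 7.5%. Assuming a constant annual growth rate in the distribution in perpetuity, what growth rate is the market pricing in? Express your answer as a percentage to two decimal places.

P = D₀(1+g)/(r−g) ⇒ P(r−g) = D₀(1+g) ⇒ g(P+D₀) = P·r − D₀
g = (P·r − D₀)/(P + D₀) = (99,760.04×0.075 − 4,730.00) / (99,760.04 + 4,730.00) = 0.026337

2.63%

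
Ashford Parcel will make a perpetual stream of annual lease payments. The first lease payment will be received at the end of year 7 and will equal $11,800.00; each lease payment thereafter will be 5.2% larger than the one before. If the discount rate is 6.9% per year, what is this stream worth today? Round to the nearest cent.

Value at end of year 6: C₁ / (r − g) = $11,800.00 / (0.069 − 0.052) = $694,117.6471
Discount to today: PV = $694,117.6471 / (1 + 0.069)^6 = $694,117.6471 / 1.492335 = $465,121.97

$465121.97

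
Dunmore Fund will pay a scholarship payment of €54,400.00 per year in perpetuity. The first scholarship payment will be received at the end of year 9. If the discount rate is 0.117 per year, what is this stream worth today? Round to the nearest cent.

Value at end of year 8: C / r = €54,400.00 / 0.117 = €464,957.2650
Discount to today: PV = €464,957.2650 / (1 + 0.117)^8 = €464,957.2650 / 2.423402 = €191,861.42

€191861.42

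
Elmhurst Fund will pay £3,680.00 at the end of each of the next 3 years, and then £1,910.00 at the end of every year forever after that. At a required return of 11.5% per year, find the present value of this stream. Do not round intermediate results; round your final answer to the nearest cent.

PV of 3-year annuity: £3,680.00 × [1 − (1+0.115)^−3] / 0.115 = 8915.23934
Perpetuity value at year 3: £1,910.00 / 0.115 = 16608.69565
PV of perpetuity: 16608.69565 / (1+0.115)^3 = 11981.49262
Total PV = 8915.23934 + 11981.49262 = 20896.73197

£20896.73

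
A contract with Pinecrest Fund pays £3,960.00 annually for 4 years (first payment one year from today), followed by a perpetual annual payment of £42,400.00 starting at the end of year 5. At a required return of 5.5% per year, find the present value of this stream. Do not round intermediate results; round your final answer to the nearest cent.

PV of 4-year annuity: £3,960.00 × [1 − (1+0.055)^−4] / 0.055 = 13880.39448
Perpetuity value at year 4: £42,400.00 / 0.055 = 770909.09091
PV of perpetuity: 770909.09091 / (1+0.055)^4 = 622290.72575
Total PV = 13880.39448 + 622290.72575 = 636171.12023

£636171.12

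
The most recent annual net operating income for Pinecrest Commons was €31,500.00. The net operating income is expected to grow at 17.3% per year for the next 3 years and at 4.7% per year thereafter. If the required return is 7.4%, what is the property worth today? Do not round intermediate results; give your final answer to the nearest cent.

D_1 = 36949.50000
D_2 = 43341.76350
D_3 = 50839.88859
Terminal value at year 3: TV = D_3×(1+g_2)/(r−g_2) = 53229.36335/0.027 = 1971457.90182
P_0 = D_1/(1+r)^1 + D_2/(1+r)^2 + D_3/(1+r)^3 + TV/(1+r)^3
    = 34403.63128 + 37574.91573 + 41038.52528 + 1591382.81378 = 1704399.88608

€1704399.89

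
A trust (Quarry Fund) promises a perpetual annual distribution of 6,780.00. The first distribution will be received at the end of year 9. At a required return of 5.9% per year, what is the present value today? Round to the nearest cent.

72645.71

Value at end of year 8: C / r = 6,780.00 / 0.059 = 114,915.2542
Discount to today: PV = 114,915.2542 / (1 + 0.059)^8 = 114,915.2542 / 1.581859 = 72,645.71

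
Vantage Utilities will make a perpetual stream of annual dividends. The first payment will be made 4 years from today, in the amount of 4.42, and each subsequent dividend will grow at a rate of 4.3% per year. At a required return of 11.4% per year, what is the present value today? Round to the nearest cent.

45.03

Value at end of year 3: C₁ / (r − g) = 4.42 / (0.114 − 0.043) = 62.2535
Discount to today: PV = 62.2535 / (1 + 0.114)^3 = 62.2535 / 1.382470 = 45.03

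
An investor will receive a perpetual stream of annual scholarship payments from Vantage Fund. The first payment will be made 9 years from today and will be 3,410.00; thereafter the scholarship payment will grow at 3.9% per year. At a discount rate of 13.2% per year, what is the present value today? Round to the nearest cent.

Value at end of year 8: C₁ / (r − g) = 3,410.00 / (0.132 − 0.039) = 36,666.6667
Discount to today: PV = 36,666.6667 / (1 + 0.132)^8 = 36,666.6667 / 2.696320 = 13,598.78

13598.78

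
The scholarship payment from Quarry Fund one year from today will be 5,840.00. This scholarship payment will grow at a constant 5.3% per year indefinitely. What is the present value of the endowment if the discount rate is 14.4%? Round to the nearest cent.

64175.82

Growing perpetuity: P = D₁ / (r − g) = 5,840.0000 / (0.144 − 0.053) = 64,175.82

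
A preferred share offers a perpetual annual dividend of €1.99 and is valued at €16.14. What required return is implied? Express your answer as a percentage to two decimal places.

12.33%

P = C/r ⇒ r = C/P = €1.99/€16.14 = 0.123296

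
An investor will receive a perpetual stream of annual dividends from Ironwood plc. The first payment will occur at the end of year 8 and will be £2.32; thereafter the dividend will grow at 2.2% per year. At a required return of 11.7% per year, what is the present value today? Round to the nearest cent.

£11.26

Value at end of year 7: C₁ / (r − g) = £2.32 / (0.117 − 0.022) = £24.4211
Discount to today: PV = £24.4211 / (1 + 0.117)^7 = £24.4211 / 2.169563 = £11.26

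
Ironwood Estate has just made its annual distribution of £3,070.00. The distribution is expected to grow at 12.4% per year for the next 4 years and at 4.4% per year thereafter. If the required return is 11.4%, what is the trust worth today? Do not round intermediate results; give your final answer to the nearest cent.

D_1 = 3450.68000
D_2 = 3878.56432
D_3 = 4359.50630
D_4 = 4900.08508
Terminal value at year 4: TV = D_4×(1+g_2)/(r−g_2) = 5115.68882/0.07 = 73081.26885
P_0 = D_1/(1+r)^1 + D_2/(1+r)^2 + D_3/(1+r)^3 + D_4/(1+r)^4 + TV/(1+r)^4
    = 3097.55835 + 3125.36408 + 3153.41941 + 3181.72659 + 47453.17939 = 60011.24782

£60011.25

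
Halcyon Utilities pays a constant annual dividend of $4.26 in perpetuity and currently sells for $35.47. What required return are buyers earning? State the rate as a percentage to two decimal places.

P = C/r ⇒ r = C/P = $4.26/$35.47 = 0.120101

12.01%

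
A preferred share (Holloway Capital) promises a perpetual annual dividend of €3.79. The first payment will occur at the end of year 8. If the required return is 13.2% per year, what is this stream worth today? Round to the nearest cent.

€12.05

Value at end of year 7: C / r = €3.79 / 0.132 = €28.7121
Discount to today: PV = €28.7121 / (1 + 0.132)^7 = €28.7121 / 2.381908 = €12.05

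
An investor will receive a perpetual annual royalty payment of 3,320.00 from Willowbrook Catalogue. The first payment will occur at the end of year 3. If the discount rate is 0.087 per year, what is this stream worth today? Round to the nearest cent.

32296.82

Value at end of year 2: C / r = 3,320.00 / 0.087 = 38,160.9195
Discount to today: PV = 38,160.9195 / (1 + 0.087)^2 = 38,160.9195 / 1.181569 = 32,296.82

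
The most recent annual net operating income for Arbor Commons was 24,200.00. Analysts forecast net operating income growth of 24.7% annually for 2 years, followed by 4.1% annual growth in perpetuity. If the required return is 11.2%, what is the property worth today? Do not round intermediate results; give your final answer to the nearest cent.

D_1 = 30177.40000
D_2 = 37631.21780
Terminal value at year 2: TV = D_2×(1+g_2)/(r−g_2) = 39174.09773/0.071 = 551747.85535
P_0 = D_1/(1+r)^1 + D_2/(1+r)^2 + TV/(1+r)^2
    = 27137.94964 + 30432.57482 + 446201.55478 = 503772.07924

503772.08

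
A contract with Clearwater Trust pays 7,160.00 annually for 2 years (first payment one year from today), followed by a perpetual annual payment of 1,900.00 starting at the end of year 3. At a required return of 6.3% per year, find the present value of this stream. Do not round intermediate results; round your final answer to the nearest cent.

PV of 2-year annuity: 7,160.00 × [1 − (1+0.063)^−2] / 0.063 = 13072.11083
Perpetuity value at year 2: 1,900.00 / 0.063 = 30158.73016
PV of perpetuity: 30158.73016 / (1+0.063)^2 = 26689.87393
Total PV = 13072.11083 + 26689.87393 = 39761.98476

39761.98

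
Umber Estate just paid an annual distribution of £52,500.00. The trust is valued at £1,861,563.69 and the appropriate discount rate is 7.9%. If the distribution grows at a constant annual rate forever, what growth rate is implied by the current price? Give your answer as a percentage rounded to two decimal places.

P = D₀(1+g)/(r−g) ⇒ P(r−g) = D₀(1+g) ⇒ g(P+D₀) = P·r − D₀
g = (P·r − D₀)/(P + D₀) = (£1,861,563.69×0.079 − £52,500.00) / (£1,861,563.69 + £52,500.00) = 0.049405

4.94%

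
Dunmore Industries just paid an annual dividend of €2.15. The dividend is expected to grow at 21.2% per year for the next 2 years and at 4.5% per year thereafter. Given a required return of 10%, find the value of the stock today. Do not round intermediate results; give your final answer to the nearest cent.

€54.57

D_1 = 2.60580
D_2 = 3.15823
Terminal value at year 2: TV = D_2×(1+g_2)/(r−g_2) = 3.30035/0.055 = 60.00636
P_0 = D_1/(1+r)^1 + D_2/(1+r)^2 + TV/(1+r)^2
    = 2.36891 + 2.61011 + 49.59204 = 54.57105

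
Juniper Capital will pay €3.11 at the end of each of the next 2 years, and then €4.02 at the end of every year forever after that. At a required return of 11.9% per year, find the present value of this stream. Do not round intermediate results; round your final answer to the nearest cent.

€32.24

PV of 2-year annuity: €3.11 × [1 − (1+0.119)^−2] / 0.119 = 5.26297
Perpetuity value at year 2: €4.02 / 0.119 = 33.78151
PV of perpetuity: 33.78151 / (1+0.119)^2 = 26.97857
Total PV = 5.26297 + 26.97857 = 32.24154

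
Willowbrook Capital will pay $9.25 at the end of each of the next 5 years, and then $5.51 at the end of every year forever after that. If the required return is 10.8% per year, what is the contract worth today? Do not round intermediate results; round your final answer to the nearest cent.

PV of 5-year annuity: $9.25 × [1 − (1+0.108)^−5] / 0.108 = 34.35975
Perpetuity value at year 5: $5.51 / 0.108 = 51.01852
PV of perpetuity: 51.01852 / (1+0.108)^5 = 30.55125
Total PV = 34.35975 + 30.55125 = 64.91100

$64.91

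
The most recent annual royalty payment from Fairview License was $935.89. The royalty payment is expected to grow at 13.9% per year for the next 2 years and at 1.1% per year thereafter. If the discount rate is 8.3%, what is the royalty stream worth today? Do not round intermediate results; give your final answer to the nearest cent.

D_1 = 1065.97871
D_2 = 1214.14975
Terminal value at year 2: TV = D_2×(1+g_2)/(r−g_2) = 1227.50540/0.072 = 17048.68608
P_0 = D_1/(1+r)^1 + D_2/(1+r)^2 + TV/(1+r)^2
    = 984.28320 + 1035.17873 + 14535.63473 = 16555.09667

$16555.10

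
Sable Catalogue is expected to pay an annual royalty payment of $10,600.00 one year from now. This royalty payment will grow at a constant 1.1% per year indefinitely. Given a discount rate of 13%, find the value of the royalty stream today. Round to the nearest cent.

Growing perpetuity: P = D₁ / (r − g) = $10,600.0000 / (0.13 − 0.011) = $89,075.63

$89075.63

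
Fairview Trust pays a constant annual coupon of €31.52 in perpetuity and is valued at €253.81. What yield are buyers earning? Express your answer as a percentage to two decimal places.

P = C/r ⇒ r = C/P = €31.52/€253.81 = 0.124187

12.42%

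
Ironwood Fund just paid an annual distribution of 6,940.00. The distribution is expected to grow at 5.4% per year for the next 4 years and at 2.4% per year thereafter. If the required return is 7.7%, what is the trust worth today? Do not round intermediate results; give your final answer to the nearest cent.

D_1 = 7314.76000
D_2 = 7709.75704
D_3 = 8126.08392
D_4 = 8564.89245
Terminal value at year 4: TV = D_4×(1+g_2)/(r−g_2) = 8770.44987/0.053 = 165480.18624
P_0 = D_1/(1+r)^1 + D_2/(1+r)^2 + D_3/(1+r)^3 + D_4/(1+r)^4 + TV/(1+r)^4
    = 6791.79201 + 6646.74910 + 6504.80367 + 6365.88957 + 122993.79099 = 149303.02535

149303.03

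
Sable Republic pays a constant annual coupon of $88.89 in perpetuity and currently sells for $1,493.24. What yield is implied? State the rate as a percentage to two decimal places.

5.95%

P = C/r ⇒ r = C/P = $88.89/$1,493.24 = 0.059528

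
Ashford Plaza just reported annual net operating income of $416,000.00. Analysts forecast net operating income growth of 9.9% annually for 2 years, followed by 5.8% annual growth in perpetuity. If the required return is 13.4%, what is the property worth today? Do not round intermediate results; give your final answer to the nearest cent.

D_1 = 457184.00000
D_2 = 502445.21600
Terminal value at year 2: TV = D_2×(1+g_2)/(r−g_2) = 531587.03853/0.076 = 6994566.29642
P_0 = D_1/(1+r)^1 + D_2/(1+r)^2 + TV/(1+r)^2
    = 403160.49383 + 390717.26871 + 5439195.66177 = 6233073.42430

$6233073.42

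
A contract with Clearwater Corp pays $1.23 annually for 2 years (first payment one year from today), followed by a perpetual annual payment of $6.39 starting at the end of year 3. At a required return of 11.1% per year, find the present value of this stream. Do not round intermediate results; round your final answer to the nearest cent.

$48.74

PV of 2-year annuity: $1.23 × [1 − (1+0.111)^−2] / 0.111 = 2.10361
Perpetuity value at year 2: $6.39 / 0.111 = 57.56757
PV of perpetuity: 57.56757 / (1+0.111)^2 = 46.63906
Total PV = 2.10361 + 46.63906 = 48.74267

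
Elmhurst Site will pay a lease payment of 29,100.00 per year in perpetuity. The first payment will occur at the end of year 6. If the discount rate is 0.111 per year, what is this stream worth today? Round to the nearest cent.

154881.56

Value at end of year 5: C / r = 29,100.00 / 0.111 = 262,162.1622
Discount to today: PV = 262,162.1622 / (1 + 0.111)^5 = 262,162.1622 / 1.692662 = 154,881.56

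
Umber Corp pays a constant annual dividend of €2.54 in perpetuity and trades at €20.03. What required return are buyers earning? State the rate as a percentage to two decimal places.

P = C/r ⇒ r = C/P = €2.54/€20.03 = 0.126810

12.68%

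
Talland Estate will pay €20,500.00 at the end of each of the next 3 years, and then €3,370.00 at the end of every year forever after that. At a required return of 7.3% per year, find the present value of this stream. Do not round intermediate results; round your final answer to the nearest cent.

PV of 3-year annuity: €20,500.00 × [1 − (1+0.073)^−3] / 0.073 = 53504.96010
Perpetuity value at year 3: €3,370.00 / 0.073 = 46164.38356
PV of perpetuity: 46164.38356 / (1+0.073)^3 = 37368.69012
Total PV = 53504.96010 + 37368.69012 = 90873.65022

€90873.65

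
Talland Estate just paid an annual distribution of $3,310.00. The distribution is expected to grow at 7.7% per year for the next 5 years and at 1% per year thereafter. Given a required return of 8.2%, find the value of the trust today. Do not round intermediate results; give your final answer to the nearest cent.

$61690.96

D_1 = 3564.87000
D_2 = 3839.36499
D_3 = 4134.99609
D_4 = 4453.39079
D_5 = 4796.30188
Terminal value at year 5: TV = D_5×(1+g_2)/(r−g_2) = 4844.26490/0.072 = 67281.45699
P_0 = D_1/(1+r)^1 + D_2/(1+r)^2 + D_3/(1+r)^3 + D_4/(1+r)^4 + D_5/(1+r)^5 + TV/(1+r)^5
    = 3294.70425 + 3279.47919 + 3264.32448 + 3249.23980 + 3234.22483 + 45368.98714 = 61690.95967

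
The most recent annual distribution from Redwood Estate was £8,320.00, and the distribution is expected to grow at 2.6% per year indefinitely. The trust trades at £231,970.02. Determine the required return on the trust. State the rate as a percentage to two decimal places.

D₁ = £8,320.00 × 1.026 = £8,536.3200
P = D₁/(r − g) ⇒ r = D₁/P + g = £8,536.3200/£231,970.02 + 0.026 = 0.036799 + 0.026 = 0.062799

6.28%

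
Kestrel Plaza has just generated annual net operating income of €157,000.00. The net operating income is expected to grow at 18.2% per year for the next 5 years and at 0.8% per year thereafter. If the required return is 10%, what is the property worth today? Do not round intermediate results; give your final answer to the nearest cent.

D_1 = 185574.00000
D_2 = 219348.46800
D_3 = 259269.88918
D_4 = 306457.00901
D_5 = 362232.18465
Terminal value at year 5: TV = D_5×(1+g_2)/(r−g_2) = 365130.04212/0.092 = 3968804.80568
P_0 = D_1/(1+r)^1 + D_2/(1+r)^2 + D_3/(1+r)^3 + D_4/(1+r)^4 + D_5/(1+r)^5 + TV/(1+r)^5
    = 168703.63636 + 181279.72562 + 194793.30517 + 209314.26064 + 224917.68734 + 2464315.53090 = 3443324.14604

€3443324.15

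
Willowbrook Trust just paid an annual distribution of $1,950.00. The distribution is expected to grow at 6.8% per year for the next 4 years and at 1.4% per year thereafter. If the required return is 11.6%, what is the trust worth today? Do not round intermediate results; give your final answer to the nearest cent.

D_1 = 2082.60000
D_2 = 2224.21680
D_3 = 2375.46354
D_4 = 2536.99506
Terminal value at year 4: TV = D_4×(1+g_2)/(r−g_2) = 2572.51299/0.102 = 25220.71563
P_0 = D_1/(1+r)^1 + D_2/(1+r)^2 + D_3/(1+r)^3 + D_4/(1+r)^4 + TV/(1+r)^4
    = 1866.12903 + 1785.86542 + 1709.05400 + 1635.54630 + 16259.25443 = 23255.84918

$23255.85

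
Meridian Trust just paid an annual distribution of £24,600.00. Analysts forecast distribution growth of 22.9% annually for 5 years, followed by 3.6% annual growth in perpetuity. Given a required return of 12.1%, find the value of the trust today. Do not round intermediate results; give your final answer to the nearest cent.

£638365.58

D_1 = 30233.40000
D_2 = 37156.84860
D_3 = 45665.76693
D_4 = 56123.22756
D_5 = 68975.44667
Terminal value at year 5: TV = D_5×(1+g_2)/(r−g_2) = 71458.56275/0.085 = 840688.97349
P_0 = D_1/(1+r)^1 + D_2/(1+r)^2 + D_3/(1+r)^3 + D_4/(1+r)^4 + D_5/(1+r)^5 + TV/(1+r)^5
    = 26970.02676 + 29568.38795 + 32417.08188 + 35540.22626 + 38964.26233 + 474905.59729 = 638365.58246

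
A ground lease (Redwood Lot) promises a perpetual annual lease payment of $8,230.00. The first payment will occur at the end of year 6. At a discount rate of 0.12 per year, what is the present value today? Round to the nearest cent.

$38916.03

Value at end of year 5: C / r = $8,230.00 / 0.12 = $68,583.3333
Discount to today: PV = $68,583.3333 / (1 + 0.12)^5 = $68,583.3333 / 1.762342 = $38,916.03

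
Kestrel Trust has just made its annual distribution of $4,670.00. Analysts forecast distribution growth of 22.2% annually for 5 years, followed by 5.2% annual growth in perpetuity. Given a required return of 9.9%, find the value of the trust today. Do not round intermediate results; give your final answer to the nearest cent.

$210127.79

D_1 = 5706.74000
D_2 = 6973.63628
D_3 = 8521.78353
D_4 = 10413.61948
D_5 = 12725.44300
Terminal value at year 5: TV = D_5×(1+g_2)/(r−g_2) = 13387.16604/0.047 = 284833.31998
P_0 = D_1/(1+r)^1 + D_2/(1+r)^2 + D_3/(1+r)^3 + D_4/(1+r)^4 + D_5/(1+r)^5 + TV/(1+r)^5
    = 5192.66606 + 5773.82887 + 6420.03537 + 7138.56527 + 7937.51297 + 177665.18394 = 210127.79248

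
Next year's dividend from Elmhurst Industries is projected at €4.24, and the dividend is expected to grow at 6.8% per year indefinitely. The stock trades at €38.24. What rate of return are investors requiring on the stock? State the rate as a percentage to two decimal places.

17.89%

P = D₁/(r − g) ⇒ r = D₁/P + g = €4.2400/€38.24 + 0.068 = 0.110879 + 0.068 = 0.178879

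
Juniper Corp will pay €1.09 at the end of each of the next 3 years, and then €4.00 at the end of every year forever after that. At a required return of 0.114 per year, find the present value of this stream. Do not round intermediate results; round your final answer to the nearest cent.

PV of 3-year annuity: €1.09 × [1 − (1+0.114)^−3] / 0.114 = 2.64523
Perpetuity value at year 3: €4.00 / 0.114 = 35.08772
PV of perpetuity: 35.08772 / (1+0.114)^3 = 25.38046
Total PV = 2.64523 + 25.38046 = 28.02569

€28.03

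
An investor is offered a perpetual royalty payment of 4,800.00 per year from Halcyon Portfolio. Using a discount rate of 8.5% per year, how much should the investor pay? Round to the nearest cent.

56470.59

Level perpetuity: PV = C / r = 4,800.00 / 0.085 = 56,470.59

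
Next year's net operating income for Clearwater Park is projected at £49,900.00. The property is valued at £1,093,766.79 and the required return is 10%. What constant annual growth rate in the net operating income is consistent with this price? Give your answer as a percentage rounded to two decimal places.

5.44%

P = D₁/(r−g) ⇒ g = r − D₁/P = 0.1 − £49,900.00/£1,093,766.79 = 0.054378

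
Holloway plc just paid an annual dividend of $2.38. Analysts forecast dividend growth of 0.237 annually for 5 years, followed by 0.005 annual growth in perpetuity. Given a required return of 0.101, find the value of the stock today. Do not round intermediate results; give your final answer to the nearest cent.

$61.71

D_1 = 2.94406
D_2 = 3.64180
D_3 = 4.50491
D_4 = 5.57257
D_5 = 6.89327
Terminal value at year 5: TV = D_5×(1+g_2)/(r−g_2) = 6.92774/0.096 = 72.16395
P_0 = D_1/(1+r)^1 + D_2/(1+r)^2 + D_3/(1+r)^3 + D_4/(1+r)^4 + D_5/(1+r)^5 + TV/(1+r)^5
    = 2.67399 + 3.00429 + 3.37539 + 3.79233 + 4.26078 + 44.60501 = 61.71179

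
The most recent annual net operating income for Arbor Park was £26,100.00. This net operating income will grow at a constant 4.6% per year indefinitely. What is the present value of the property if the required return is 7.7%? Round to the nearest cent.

£880664.52

D₁ = D₀ × (1 + g) = £26,100.00 × 1.046 = £27,300.6000
Growing perpetuity: P = D₁ / (r − g) = £27,300.6000 / (0.077 − 0.046) = £880,664.52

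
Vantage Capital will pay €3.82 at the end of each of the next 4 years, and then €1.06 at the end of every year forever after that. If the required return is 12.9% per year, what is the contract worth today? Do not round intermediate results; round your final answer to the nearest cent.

€16.44

PV of 4-year annuity: €3.82 × [1 − (1+0.129)^−4] / 0.129 = 11.38613
Perpetuity value at year 4: €1.06 / 0.129 = 8.21705
PV of perpetuity: 8.21705 / (1+0.129)^4 = 5.05755
Total PV = 11.38613 + 5.05755 = 16.44368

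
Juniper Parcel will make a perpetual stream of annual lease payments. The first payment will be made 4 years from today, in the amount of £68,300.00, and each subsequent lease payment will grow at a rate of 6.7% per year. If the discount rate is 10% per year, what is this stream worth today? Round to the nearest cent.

£1554993.97

Value at end of year 3: C₁ / (r − g) = £68,300.00 / (0.1 − 0.067) = £2,069,696.9697
Discount to today: PV = £2,069,696.9697 / (1 + 0.1)^3 = £2,069,696.9697 / 1.331000 = £1,554,993.97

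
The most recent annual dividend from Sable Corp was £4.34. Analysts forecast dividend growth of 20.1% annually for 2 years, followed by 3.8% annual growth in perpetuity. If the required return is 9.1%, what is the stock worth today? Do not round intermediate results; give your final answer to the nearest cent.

£113.04

D_1 = 5.21234
D_2 = 6.26002
Terminal value at year 2: TV = D_2×(1+g_2)/(r−g_2) = 6.49790/0.053 = 122.60191
P_0 = D_1/(1+r)^1 + D_2/(1+r)^2 + TV/(1+r)^2
    = 4.77758 + 5.25928 + 103.00249 = 113.03935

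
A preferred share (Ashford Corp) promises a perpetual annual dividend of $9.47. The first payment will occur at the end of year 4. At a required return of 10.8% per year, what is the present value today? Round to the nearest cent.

$64.46

Value at end of year 3: C / r = $9.47 / 0.108 = $87.6852
Discount to today: PV = $87.6852 / (1 + 0.108)^3 = $87.6852 / 1.360252 = $64.46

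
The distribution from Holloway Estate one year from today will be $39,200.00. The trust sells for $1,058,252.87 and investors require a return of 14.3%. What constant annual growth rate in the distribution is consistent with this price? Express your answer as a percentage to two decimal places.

P = D₁/(r−g) ⇒ g = r − D₁/P = 0.143 − $39,200.00/$1,058,252.87 = 0.105958

10.60%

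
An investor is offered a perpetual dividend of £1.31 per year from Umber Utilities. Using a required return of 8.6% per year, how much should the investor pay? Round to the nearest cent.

Level perpetuity: PV = C / r = £1.31 / 0.086 = £15.23

£15.23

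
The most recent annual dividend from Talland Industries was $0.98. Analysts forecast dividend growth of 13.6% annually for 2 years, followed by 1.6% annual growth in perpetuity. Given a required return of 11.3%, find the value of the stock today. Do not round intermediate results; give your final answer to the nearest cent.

D_1 = 1.11328
D_2 = 1.26469
Terminal value at year 2: TV = D_2×(1+g_2)/(r−g_2) = 1.28492/0.097 = 13.24661
P_0 = D_1/(1+r)^1 + D_2/(1+r)^2 + TV/(1+r)^2
    = 1.00025 + 1.02092 + 10.69336 = 12.71454

$12.71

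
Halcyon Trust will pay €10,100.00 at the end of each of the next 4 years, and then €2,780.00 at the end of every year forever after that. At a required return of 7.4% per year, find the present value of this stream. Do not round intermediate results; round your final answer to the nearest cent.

PV of 4-year annuity: €10,100.00 × [1 − (1+0.074)^−4] / 0.074 = 33904.16371
Perpetuity value at year 4: €2,780.00 / 0.074 = 37567.56757
PV of perpetuity: 37567.56757 / (1+0.074)^4 = 28235.53043
Total PV = 33904.16371 + 28235.53043 = 62139.69414

€62139.69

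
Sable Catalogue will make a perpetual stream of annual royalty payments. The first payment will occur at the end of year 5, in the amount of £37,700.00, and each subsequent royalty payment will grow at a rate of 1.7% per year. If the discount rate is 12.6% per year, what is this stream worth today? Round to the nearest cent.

Value at end of year 4: C₁ / (r − g) = £37,700.00 / (0.126 − 0.017) = £345,871.5596
Discount to today: PV = £345,871.5596 / (1 + 0.126)^4 = £345,871.5596 / 1.607510 = £215,159.88

£215159.88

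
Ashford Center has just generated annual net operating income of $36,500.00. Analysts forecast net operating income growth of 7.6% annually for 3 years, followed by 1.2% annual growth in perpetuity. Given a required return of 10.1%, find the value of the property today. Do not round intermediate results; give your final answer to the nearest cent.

D_1 = 39274.00000
D_2 = 42258.82400
D_3 = 45470.49462
Terminal value at year 3: TV = D_3×(1+g_2)/(r−g_2) = 46016.14056/0.089 = 517035.28719
P_0 = D_1/(1+r)^1 + D_2/(1+r)^2 + D_3/(1+r)^3 + TV/(1+r)^3
    = 35671.20799 + 34861.23506 + 34069.65388 + 387398.76099 = 492000.85792

$492000.86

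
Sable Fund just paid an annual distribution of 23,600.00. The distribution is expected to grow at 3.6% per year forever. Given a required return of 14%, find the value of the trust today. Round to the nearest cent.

235092.31

D₁ = D₀ × (1 + g) = 23,600.00 × 1.036 = 24,449.6000
Growing perpetuity: P = D₁ / (r − g) = 24,449.6000 / (0.14 − 0.036) = 235,092.31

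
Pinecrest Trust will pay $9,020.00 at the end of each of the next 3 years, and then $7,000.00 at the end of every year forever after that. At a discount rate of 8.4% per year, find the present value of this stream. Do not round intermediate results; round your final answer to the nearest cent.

PV of 3-year annuity: $9,020.00 × [1 − (1+0.084)^−3] / 0.084 = 23078.65600
Perpetuity value at year 3: $7,000.00 / 0.084 = 83333.33333
PV of perpetuity: 83333.33333 / (1+0.084)^3 = 65423.06814
Total PV = 23078.65600 + 65423.06814 = 88501.72415

$88501.72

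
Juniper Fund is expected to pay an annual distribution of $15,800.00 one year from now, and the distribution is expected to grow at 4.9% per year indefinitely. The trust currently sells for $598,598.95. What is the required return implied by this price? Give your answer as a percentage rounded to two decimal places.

P = D₁/(r − g) ⇒ r = D₁/P + g = $15,800.0000/$598,598.95 + 0.049 = 0.026395 + 0.049 = 0.075395

7.54%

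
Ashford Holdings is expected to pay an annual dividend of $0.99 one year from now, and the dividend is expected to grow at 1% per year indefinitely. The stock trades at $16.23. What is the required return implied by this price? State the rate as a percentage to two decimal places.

7.10%

P = D₁/(r − g) ⇒ r = D₁/P + g = $0.9900/$16.23 + 0.01 = 0.060998 + 0.01 = 0.070998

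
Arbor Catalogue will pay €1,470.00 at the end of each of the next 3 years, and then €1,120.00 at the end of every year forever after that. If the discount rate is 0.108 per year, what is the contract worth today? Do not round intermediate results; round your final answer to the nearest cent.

€11228.65

PV of 3-year annuity: €1,470.00 × [1 − (1+0.108)^−3] / 0.108 = 3604.79317
Perpetuity value at year 3: €1,120.00 / 0.108 = 10370.37037
PV of perpetuity: 10370.37037 / (1+0.108)^3 = 7623.86129
Total PV = 3604.79317 + 7623.86129 = 11228.65446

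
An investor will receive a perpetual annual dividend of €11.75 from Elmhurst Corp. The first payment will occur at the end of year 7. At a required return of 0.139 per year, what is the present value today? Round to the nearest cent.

Value at end of year 6: C / r = €11.75 / 0.139 = €84.5324
Discount to today: PV = €84.5324 / (1 + 0.139)^6 = €84.5324 / 2.183445 = €38.72

€38.72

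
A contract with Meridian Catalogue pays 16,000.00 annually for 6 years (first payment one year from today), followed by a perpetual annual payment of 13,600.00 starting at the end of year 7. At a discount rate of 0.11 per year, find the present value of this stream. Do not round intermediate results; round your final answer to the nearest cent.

133789.65

PV of 6-year annuity: 16,000.00 × [1 − (1+0.11)^−6] / 0.11 = 67688.60566
Perpetuity value at year 6: 13,600.00 / 0.11 = 123636.36364
PV of perpetuity: 123636.36364 / (1+0.11)^6 = 66101.04883
Total PV = 67688.60566 + 66101.04883 = 133789.65449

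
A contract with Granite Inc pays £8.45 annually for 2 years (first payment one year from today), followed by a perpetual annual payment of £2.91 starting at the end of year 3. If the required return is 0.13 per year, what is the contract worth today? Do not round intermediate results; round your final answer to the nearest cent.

PV of 2-year annuity: £8.45 × [1 − (1+0.13)^−2] / 0.13 = 14.09547
Perpetuity value at year 2: £2.91 / 0.13 = 22.38462
PV of perpetuity: 22.38462 / (1+0.13)^2 = 17.53044
Total PV = 14.09547 + 17.53044 = 31.62590

£31.63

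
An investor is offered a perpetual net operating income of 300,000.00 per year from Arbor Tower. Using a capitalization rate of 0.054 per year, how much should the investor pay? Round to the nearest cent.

5555555.56

Level perpetuity: PV = C / r = 300,000.00 / 0.054 = 5,555,555.56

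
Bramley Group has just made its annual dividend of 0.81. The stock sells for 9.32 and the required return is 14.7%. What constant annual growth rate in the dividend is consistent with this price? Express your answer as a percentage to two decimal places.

P = D₀(1+g)/(r−g) ⇒ P(r−g) = D₀(1+g) ⇒ g(P+D₀) = P·r − D₀
g = (P·r − D₀)/(P + D₀) = (9.32×0.147 − 0.81) / (9.32 + 0.81) = 0.055285

5.53%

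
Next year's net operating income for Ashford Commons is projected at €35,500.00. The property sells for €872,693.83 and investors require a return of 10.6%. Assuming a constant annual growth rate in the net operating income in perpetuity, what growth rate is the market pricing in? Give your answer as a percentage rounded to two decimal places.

P = D₁/(r−g) ⇒ g = r − D₁/P = 0.106 − €35,500.00/€872,693.83 = 0.065321

6.53%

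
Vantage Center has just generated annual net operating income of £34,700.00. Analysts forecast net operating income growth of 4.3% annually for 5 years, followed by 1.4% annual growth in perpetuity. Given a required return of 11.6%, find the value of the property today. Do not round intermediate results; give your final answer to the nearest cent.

D_1 = 36192.10000
D_2 = 37748.36030
D_3 = 39371.53979
D_4 = 41064.51600
D_5 = 42830.29019
Terminal value at year 5: TV = D_5×(1+g_2)/(r−g_2) = 43429.91425/0.102 = 425783.47309
P_0 = D_1/(1+r)^1 + D_2/(1+r)^2 + D_3/(1+r)^3 + D_4/(1+r)^4 + D_5/(1+r)^5 + TV/(1+r)^5
    = 32430.19713 + 30308.86703 + 28326.29777 + 26473.41270 + 24741.72890 + 245961.89317 = 388242.39671

£388242.40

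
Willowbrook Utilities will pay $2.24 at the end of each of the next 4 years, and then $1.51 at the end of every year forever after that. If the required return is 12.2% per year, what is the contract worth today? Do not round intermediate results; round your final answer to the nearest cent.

$14.59

PV of 4-year annuity: $2.24 × [1 − (1+0.122)^−4] / 0.122 = 6.77510
Perpetuity value at year 4: $1.51 / 0.122 = 12.37705
PV of perpetuity: 12.37705 / (1+0.122)^4 = 7.80990
Total PV = 6.77510 + 7.80990 = 14.58501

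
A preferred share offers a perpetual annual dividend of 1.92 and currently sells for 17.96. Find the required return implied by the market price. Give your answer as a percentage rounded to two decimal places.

P = C/r ⇒ r = C/P = 1.92/17.96 = 0.106904

10.69%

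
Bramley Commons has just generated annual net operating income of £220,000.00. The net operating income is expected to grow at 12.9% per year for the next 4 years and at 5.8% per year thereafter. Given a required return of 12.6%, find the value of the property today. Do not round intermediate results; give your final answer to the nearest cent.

£4345443.26

D_1 = 248380.00000
D_2 = 280421.02000
D_3 = 316595.33158
D_4 = 357436.12935
Terminal value at year 4: TV = D_4×(1+g_2)/(r−g_2) = 378167.42486/0.068 = 5561285.65965
P_0 = D_1/(1+r)^1 + D_2/(1+r)^2 + D_3/(1+r)^3 + D_4/(1+r)^4 + TV/(1+r)^4
    = 220586.14565 + 221173.85296 + 221763.12611 + 222353.96925 + 3459566.16861 = 4345443.26257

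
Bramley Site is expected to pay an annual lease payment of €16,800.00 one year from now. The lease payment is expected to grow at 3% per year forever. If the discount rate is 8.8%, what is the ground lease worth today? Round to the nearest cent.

€289655.17

Growing perpetuity: P = D₁ / (r − g) = €16,800.0000 / (0.088 − 0.03) = €289,655.17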